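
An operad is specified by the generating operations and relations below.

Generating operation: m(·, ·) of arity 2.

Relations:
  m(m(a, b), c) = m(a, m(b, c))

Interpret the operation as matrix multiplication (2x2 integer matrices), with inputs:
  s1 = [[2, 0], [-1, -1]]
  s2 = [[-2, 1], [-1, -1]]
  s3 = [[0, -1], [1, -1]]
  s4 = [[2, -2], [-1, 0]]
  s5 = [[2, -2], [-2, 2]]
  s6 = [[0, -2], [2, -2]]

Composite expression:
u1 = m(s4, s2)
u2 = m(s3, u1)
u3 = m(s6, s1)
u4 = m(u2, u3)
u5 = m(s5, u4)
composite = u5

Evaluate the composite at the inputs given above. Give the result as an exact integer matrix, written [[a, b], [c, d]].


[[-40, -8], [40, 8]]

m(s4, s2) = [[-2, 4], [2, -1]]
m(s3, m(s4, s2)) = [[-2, 1], [-4, 5]]
m(s6, s1) = [[2, 2], [6, 2]]
m(m(s3, m(s4, s2)), m(s6, s1)) = [[2, -2], [22, 2]]
m(s5, m(m(s3, m(s4, s2)), m(s6, s1))) = [[-40, -8], [40, 8]]


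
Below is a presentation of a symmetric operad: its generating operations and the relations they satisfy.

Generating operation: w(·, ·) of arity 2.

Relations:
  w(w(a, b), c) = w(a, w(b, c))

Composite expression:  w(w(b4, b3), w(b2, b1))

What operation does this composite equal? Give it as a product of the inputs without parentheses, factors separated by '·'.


b4 · b3 · b2 · b1

The w-tree's shape is irrelevant; the b-reading-order decides.
w(b4, b3) linearizes to b4 · b3
w(b2, b1) linearizes to b2 · b1
w(w(b4, b3), w(b2, b1)) linearizes to b4 · b3 · b2 · b1


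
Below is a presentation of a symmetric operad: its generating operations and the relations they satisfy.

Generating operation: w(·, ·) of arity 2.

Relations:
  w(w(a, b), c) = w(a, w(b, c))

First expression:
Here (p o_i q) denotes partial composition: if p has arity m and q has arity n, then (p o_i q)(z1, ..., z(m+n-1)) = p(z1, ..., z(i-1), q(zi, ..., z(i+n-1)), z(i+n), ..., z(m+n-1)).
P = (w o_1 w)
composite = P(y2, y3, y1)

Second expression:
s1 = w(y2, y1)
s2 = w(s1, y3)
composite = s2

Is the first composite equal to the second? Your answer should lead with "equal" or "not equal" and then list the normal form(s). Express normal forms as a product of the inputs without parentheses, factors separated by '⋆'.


not equal; the first gives y2 ⋆ y3 ⋆ y1 and the second y2 ⋆ y1 ⋆ y3

The first composite normalizes to y2 ⋆ y3 ⋆ y1
The second composite normalizes to y2 ⋆ y1 ⋆ y3
They disagree, so not equal.


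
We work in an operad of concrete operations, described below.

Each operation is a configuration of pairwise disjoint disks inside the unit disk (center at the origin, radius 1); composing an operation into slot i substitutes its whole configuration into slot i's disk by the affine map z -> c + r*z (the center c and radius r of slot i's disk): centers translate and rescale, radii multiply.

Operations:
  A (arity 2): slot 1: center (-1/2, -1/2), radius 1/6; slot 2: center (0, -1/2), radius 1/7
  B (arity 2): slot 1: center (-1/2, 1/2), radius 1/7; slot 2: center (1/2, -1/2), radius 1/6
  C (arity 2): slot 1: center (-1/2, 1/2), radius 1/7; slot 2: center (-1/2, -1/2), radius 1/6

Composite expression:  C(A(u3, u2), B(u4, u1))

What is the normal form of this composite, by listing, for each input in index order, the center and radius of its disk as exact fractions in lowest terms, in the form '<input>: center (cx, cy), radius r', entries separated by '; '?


u1: center (-5/12, -7/12), radius 1/36; u2: center (-1/2, 3/7), radius 1/49; u3: center (-4/7, 3/7), radius 1/42; u4: center (-7/12, -5/12), radius 1/42

Follow each u-input down from C: c' goes to c + r*c', radius to r*r'.
tracing u3 down its 2-map path: center (-4/7, 3/7), radius 1/42
tracing u2 down its 2-map path: center (-1/2, 3/7), radius 1/49
tracing u4 down its 2-map path: center (-7/12, -5/12), radius 1/42
tracing u1 down its 2-map path: center (-5/12, -7/12), radius 1/36


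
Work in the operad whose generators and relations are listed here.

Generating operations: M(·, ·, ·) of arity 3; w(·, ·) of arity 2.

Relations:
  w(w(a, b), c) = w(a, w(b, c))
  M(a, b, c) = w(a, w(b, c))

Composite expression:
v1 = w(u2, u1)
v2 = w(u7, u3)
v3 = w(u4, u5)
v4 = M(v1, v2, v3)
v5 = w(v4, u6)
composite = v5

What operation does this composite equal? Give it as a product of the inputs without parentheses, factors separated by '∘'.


Every regrouping of w is equal, so read the u-inputs in written order.
w(u2, u1) unparenthesizes to u2 ∘ u1
w(u7, u3) unparenthesizes to u7 ∘ u3
w(u4, u5) unparenthesizes to u4 ∘ u5
M(w(u2, u1), w(u7, u3), w(u4, u5)) unparenthesizes to u2 ∘ u1 ∘ u7 ∘ u3 ∘ u4 ∘ u5
w(M(w(u2, u1), w(u7, u3), w(u4, u5)), u6) unparenthesizes to u2 ∘ u1 ∘ u7 ∘ u3 ∘ u4 ∘ u5 ∘ u6

u2 ∘ u1 ∘ u7 ∘ u3 ∘ u4 ∘ u5 ∘ u6


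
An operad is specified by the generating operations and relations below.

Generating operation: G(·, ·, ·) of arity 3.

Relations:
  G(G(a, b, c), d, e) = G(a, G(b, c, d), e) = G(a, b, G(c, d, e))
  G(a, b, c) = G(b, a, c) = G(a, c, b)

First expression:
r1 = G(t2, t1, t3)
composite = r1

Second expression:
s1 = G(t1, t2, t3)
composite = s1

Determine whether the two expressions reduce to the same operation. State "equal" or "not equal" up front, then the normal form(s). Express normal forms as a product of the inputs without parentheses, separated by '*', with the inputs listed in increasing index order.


Normal form of the first expression: t1 * t2 * t3
Normal form of the second expression: t1 * t2 * t3
The normal forms match — equal.

equal; the common form is t1 * t2 * t3


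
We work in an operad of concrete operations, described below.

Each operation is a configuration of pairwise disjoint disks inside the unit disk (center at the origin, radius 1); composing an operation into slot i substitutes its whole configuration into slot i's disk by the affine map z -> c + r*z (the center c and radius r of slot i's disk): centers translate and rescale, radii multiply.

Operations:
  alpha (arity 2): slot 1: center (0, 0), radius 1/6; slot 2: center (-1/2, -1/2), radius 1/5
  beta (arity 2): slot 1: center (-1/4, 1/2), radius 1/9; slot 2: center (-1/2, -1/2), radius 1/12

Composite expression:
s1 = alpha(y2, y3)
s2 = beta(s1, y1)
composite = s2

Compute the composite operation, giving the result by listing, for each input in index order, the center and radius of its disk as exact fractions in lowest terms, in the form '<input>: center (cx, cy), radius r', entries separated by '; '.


y1: center (-1/2, -1/2), radius 1/12; y2: center (-1/4, 1/2), radius 1/54; y3: center (-11/36, 4/9), radius 1/45

Each y-disk chains the slot maps above it in beta; radii multiply.
tracing y2 down its 2-map path: center (-1/4, 1/2), radius 1/54
tracing y3 down its 2-map path: center (-11/36, 4/9), radius 1/45
tracing y1 down its 1-map path: center (-1/2, -1/2), radius 1/12


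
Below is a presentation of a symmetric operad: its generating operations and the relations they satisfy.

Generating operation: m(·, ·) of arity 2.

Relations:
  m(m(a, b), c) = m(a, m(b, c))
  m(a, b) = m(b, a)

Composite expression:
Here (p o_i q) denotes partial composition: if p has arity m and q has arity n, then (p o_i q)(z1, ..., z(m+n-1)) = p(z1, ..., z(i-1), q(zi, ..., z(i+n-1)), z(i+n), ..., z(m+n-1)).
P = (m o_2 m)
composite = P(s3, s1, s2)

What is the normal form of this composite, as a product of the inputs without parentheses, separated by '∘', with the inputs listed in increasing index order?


s1 ∘ s2 ∘ s3


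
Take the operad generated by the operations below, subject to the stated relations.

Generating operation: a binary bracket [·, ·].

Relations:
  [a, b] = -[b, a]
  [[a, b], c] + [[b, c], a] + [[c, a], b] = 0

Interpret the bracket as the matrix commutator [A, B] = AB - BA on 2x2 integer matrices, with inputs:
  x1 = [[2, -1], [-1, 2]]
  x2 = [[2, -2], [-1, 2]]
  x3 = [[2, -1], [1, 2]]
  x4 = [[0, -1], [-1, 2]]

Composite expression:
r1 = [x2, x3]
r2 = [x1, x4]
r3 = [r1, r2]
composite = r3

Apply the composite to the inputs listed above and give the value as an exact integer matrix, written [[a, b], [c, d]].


[x2, x3] = [[-3, 0], [0, 3]]
[x1, x4] = [[0, -2], [2, 0]]
[[x2, x3], [x1, x4]] = [[0, 12], [12, 0]]

[[0, 12], [12, 0]]


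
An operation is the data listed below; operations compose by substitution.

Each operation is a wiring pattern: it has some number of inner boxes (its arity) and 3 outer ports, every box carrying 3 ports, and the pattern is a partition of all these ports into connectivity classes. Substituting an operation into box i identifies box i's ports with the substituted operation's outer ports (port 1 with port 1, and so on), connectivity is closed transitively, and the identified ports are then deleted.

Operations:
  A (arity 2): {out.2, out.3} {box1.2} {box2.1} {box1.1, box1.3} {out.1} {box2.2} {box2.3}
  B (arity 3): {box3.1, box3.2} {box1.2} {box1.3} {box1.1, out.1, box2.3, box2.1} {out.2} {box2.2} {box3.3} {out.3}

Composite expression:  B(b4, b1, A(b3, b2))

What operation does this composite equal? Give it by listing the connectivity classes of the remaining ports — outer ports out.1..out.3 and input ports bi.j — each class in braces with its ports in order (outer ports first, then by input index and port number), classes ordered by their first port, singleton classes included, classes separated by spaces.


{out.1, b1.1, b1.3, b4.1} {out.2} {out.3} {b1.2} {b2.1} {b2.2} {b2.3} {b3.1, b3.3} {b3.2} {b4.2} {b4.3}

Connectivity passes through glued B-boundaries; trace each wire chain.
composing A on (b3, b2), with out.j its own outer ports: {out.1} {out.2, out.3} {b2.1} {b2.2} {b2.3} {b3.1, b3.3} {b3.2}
composing B on (b4, b1, b3, b2), with out.j its own outer ports: {out.1, b1.1, b1.3, b4.1} {out.2} {out.3} {b1.2} {b2.1} {b2.2} {b2.3} {b3.1, b3.3} {b3.2} {b4.2} {b4.3}


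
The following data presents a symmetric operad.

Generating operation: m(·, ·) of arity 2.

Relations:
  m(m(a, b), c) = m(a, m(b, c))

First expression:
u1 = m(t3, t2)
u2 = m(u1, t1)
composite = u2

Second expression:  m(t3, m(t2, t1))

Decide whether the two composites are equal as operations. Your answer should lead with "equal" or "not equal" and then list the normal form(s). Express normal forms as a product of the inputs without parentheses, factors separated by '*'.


equal — both sides give t3 * t2 * t1

In normal form, the first expression is t3 * t2 * t1
In normal form, the second expression is t3 * t2 * t1
The normal forms match — equal.


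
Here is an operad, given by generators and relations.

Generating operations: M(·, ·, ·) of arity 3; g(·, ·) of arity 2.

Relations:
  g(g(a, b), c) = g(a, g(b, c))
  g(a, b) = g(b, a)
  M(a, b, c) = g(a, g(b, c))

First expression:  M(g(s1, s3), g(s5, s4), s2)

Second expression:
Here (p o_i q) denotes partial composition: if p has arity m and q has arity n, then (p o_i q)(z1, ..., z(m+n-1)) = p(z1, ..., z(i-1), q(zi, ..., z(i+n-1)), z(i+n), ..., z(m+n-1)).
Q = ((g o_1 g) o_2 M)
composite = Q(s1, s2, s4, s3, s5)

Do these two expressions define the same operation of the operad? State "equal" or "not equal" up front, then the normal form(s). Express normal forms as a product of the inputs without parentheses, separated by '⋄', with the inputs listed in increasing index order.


equal — both sides give s1 ⋄ s2 ⋄ s3 ⋄ s4 ⋄ s5


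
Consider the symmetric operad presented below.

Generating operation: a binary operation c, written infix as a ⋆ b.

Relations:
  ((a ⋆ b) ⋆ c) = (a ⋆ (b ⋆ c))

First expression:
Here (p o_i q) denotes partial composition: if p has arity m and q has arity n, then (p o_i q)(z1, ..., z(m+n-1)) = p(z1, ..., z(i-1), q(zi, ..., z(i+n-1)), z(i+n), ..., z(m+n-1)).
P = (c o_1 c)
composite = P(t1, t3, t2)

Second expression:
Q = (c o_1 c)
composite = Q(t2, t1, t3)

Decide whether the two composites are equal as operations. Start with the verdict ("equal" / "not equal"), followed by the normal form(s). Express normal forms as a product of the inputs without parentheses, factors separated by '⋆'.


not equal — first t1 ⋆ t3 ⋆ t2, second t2 ⋆ t1 ⋆ t3

The first expression reduces to t1 ⋆ t3 ⋆ t2
The second expression reduces to t2 ⋆ t1 ⋆ t3
They disagree, so not equal.


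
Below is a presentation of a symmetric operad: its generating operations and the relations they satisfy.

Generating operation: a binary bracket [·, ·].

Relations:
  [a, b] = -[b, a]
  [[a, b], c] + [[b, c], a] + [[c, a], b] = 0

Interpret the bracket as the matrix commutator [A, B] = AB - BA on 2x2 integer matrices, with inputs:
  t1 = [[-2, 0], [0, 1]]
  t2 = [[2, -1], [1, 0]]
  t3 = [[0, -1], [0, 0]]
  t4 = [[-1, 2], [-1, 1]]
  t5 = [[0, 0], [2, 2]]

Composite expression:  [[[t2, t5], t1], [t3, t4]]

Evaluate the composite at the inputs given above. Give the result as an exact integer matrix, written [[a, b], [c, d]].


[[36, 12], [36, -36]]

[t2, t5] = [[-2, -2], [-6, 2]]
[[t2, t5], t1] = [[0, -6], [18, 0]]
[t3, t4] = [[1, -2], [0, -1]]
[[[t2, t5], t1], [t3, t4]] = [[36, 12], [36, -36]]


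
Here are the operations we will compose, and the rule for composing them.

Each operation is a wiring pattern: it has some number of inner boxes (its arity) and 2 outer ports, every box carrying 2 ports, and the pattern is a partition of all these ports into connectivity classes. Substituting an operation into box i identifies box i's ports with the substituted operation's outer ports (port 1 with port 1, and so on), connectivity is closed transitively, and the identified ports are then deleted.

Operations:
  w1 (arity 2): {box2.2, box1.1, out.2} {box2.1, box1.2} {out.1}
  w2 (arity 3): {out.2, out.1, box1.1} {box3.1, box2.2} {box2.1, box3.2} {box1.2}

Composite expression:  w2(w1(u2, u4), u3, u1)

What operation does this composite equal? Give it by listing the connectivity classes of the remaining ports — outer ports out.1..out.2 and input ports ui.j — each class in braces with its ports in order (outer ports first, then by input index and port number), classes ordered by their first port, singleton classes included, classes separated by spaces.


{out.1, out.2} {u1.1, u3.2} {u1.2, u3.1} {u2.1, u4.2} {u2.2, u4.1}

Connectivity passes through glued w2-boundaries; trace each wire chain.
through w1, on inputs (u2, u4): {out.1} {out.2, u2.1, u4.2} {u2.2, u4.1} (out.j = stage outer ports)
through w2, on inputs (u2, u4, u3, u1): {out.1, out.2} {u1.1, u3.2} {u1.2, u3.1} {u2.1, u4.2} {u2.2, u4.1} (out.j = stage outer ports)


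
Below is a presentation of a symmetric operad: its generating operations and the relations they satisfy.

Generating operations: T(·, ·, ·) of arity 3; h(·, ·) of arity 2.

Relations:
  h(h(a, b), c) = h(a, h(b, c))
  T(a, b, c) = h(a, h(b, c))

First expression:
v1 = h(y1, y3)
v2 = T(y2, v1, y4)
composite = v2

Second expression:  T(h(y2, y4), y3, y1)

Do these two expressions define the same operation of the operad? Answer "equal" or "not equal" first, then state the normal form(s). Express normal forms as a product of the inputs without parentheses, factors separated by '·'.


not equal: they reduce to y2 · y1 · y3 · y4 and y2 · y4 · y3 · y1


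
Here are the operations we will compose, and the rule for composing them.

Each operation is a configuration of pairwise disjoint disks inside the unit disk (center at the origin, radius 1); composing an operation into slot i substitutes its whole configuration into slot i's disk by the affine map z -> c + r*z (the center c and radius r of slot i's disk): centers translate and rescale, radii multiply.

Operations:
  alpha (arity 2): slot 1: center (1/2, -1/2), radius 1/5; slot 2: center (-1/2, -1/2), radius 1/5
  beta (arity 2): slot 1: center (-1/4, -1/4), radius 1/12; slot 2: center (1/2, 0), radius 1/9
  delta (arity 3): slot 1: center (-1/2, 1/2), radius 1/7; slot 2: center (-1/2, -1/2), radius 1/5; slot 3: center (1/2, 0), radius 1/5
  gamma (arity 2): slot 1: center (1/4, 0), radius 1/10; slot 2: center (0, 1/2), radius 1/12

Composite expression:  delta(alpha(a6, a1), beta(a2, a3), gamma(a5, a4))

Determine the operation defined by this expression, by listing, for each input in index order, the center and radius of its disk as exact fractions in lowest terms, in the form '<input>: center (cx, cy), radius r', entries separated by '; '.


Below delta, radii multiply path by path; the a-disk centers shift.
a6: after 2 affine steps, its disk has center (-3/7, 3/7), radius 1/35
a1: after 2 affine steps, its disk has center (-4/7, 3/7), radius 1/35
a2: after 2 affine steps, its disk has center (-11/20, -11/20), radius 1/60
a3: after 2 affine steps, its disk has center (-2/5, -1/2), radius 1/45
a5: after 2 affine steps, its disk has center (11/20, 0), radius 1/50
a4: after 2 affine steps, its disk has center (1/2, 1/10), radius 1/60

a1: center (-4/7, 3/7), radius 1/35; a2: center (-11/20, -11/20), radius 1/60; a3: center (-2/5, -1/2), radius 1/45; a4: center (1/2, 1/10), radius 1/60; a5: center (11/20, 0), radius 1/50; a6: center (-3/7, 3/7), radius 1/35


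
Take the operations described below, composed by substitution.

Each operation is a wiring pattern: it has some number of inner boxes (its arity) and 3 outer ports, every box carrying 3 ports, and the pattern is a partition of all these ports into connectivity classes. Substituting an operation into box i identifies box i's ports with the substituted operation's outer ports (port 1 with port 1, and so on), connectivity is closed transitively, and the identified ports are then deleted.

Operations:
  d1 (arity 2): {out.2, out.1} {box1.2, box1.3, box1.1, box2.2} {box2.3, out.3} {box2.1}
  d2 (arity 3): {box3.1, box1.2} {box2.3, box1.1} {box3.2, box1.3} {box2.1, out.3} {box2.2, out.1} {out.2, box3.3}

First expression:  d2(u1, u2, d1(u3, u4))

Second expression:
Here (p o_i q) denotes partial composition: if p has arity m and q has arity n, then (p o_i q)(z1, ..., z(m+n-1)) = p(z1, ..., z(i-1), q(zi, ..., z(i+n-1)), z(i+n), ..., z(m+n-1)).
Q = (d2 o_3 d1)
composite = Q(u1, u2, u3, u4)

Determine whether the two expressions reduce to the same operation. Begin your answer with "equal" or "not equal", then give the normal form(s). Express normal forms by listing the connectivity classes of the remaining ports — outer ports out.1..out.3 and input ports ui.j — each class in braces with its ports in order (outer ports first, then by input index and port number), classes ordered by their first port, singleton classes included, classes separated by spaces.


equal: each reduces to {out.1, u2.2} {out.2, u4.3} {out.3, u2.1} {u1.1, u2.3} {u1.2, u1.3} {u3.1, u3.2, u3.3, u4.2} {u4.1}

The first composite normalizes to {out.1, u2.2} {out.2, u4.3} {out.3, u2.1} {u1.1, u2.3} {u1.2, u1.3} {u3.1, u3.2, u3.3, u4.2} {u4.1}
The second composite normalizes to {out.1, u2.2} {out.2, u4.3} {out.3, u2.1} {u1.1, u2.3} {u1.2, u1.3} {u3.1, u3.2, u3.3, u4.2} {u4.1}
The forms coincide; equal.


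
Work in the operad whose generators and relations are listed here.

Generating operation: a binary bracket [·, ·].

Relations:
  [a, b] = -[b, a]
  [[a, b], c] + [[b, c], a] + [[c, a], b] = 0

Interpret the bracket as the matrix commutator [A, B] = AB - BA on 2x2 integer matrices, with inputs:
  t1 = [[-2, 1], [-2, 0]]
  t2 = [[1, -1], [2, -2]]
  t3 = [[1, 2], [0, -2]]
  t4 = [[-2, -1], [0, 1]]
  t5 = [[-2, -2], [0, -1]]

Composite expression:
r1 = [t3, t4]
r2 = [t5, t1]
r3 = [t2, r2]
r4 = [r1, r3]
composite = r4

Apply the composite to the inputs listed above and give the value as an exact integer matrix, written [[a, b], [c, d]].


[t3, t4] = [[0, 3], [0, 0]]
[t5, t1] = [[4, -5], [-2, -4]]
[t2, [t5, t1]] = [[12, -7], [22, -12]]
[[t3, t4], [t2, [t5, t1]]] = [[66, -72], [0, -66]]

[[66, -72], [0, -66]]


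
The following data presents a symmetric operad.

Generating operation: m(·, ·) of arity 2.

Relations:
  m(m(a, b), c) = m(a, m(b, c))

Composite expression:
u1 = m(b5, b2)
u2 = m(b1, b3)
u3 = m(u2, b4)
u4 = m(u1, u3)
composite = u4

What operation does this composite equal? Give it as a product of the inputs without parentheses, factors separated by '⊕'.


b5 ⊕ b2 ⊕ b1 ⊕ b3 ⊕ b4


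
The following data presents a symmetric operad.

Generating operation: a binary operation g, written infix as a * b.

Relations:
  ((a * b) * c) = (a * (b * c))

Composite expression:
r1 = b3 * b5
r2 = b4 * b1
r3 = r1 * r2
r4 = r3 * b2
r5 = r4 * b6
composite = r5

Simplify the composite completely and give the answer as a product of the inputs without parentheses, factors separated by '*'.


b3 * b5 * b4 * b1 * b2 * b6

Under associativity of g, the answer is the b's in reading order.
(b3 * b5) unparenthesizes to b3 * b5
(b4 * b1) unparenthesizes to b4 * b1
((b3 * b5) * (b4 * b1)) unparenthesizes to b3 * b5 * b4 * b1
(((b3 * b5) * (b4 * b1)) * b2) unparenthesizes to b3 * b5 * b4 * b1 * b2
((((b3 * b5) * (b4 * b1)) * b2) * b6) unparenthesizes to b3 * b5 * b4 * b1 * b2 * b6


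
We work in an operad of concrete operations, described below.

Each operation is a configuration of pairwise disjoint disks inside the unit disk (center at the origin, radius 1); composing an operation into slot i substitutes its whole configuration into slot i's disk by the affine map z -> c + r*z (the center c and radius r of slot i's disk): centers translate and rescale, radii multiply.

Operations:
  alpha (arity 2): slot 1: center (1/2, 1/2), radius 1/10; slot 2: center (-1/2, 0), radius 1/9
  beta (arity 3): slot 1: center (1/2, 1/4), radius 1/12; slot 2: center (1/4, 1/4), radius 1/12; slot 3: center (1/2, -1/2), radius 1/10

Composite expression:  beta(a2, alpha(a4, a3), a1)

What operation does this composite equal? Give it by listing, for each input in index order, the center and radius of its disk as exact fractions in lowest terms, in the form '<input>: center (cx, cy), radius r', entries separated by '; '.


a1: center (1/2, -1/2), radius 1/10; a2: center (1/2, 1/4), radius 1/12; a3: center (5/24, 1/4), radius 1/108; a4: center (7/24, 7/24), radius 1/120


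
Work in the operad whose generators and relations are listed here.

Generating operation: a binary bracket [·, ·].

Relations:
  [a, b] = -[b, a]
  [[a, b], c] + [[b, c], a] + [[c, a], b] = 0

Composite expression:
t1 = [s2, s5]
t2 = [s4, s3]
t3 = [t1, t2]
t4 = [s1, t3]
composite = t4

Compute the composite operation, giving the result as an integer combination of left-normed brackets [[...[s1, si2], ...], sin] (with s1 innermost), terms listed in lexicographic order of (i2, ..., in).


-[[[[s1, s2], s5], s3], s4] + [[[[s1, s2], s5], s4], s3] + [[[[s1, s3], s4], s2], s5] - [[[[s1, s3], s4], s5], s2] - [[[[s1, s4], s3], s2], s5] + [[[[s1, s4], s3], s5], s2] + [[[[s1, s5], s2], s3], s4] - [[[[s1, s5], s2], s4], s3]

Skip Jacobi rewriting: expand, keep s1-initial words, read off terms.
Composite bracket: [s1, [[s2, s5], [s4, s3]]]
Applying ab - ba throughout gives 16 signed words (2^4 = 16).
Words beginning with s1 determine it all:
  word s1s2s5s3s4 has sign -1, contributing -[[[[s1, s2], s5], s3], s4]
  word s1s2s5s4s3 has sign +1, contributing +[[[[s1, s2], s5], s4], s3]
  word s1s3s4s2s5 has sign +1, contributing +[[[[s1, s3], s4], s2], s5]
  word s1s3s4s5s2 has sign -1, contributing -[[[[s1, s3], s4], s5], s2]
  word s1s4s3s2s5 has sign -1, contributing -[[[[s1, s4], s3], s2], s5]
  word s1s4s3s5s2 has sign +1, contributing +[[[[s1, s4], s3], s5], s2]
  word s1s5s2s3s4 has sign +1, contributing +[[[[s1, s5], s2], s3], s4]
  word s1s5s2s4s3 has sign -1, contributing -[[[[s1, s5], s2], s4], s3]


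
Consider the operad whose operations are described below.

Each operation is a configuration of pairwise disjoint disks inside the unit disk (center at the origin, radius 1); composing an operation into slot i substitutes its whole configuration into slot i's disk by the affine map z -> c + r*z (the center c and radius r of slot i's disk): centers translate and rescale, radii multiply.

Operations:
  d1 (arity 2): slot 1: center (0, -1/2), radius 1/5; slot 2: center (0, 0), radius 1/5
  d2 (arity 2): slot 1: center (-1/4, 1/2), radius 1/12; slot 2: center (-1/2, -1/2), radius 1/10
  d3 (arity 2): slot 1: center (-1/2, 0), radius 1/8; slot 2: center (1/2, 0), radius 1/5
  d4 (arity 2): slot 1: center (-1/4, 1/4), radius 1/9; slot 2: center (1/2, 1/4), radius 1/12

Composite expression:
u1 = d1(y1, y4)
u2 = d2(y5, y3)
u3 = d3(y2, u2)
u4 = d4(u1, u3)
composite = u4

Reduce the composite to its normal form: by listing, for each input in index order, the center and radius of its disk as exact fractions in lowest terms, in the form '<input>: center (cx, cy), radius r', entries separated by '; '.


Only the slot chain above each y matters under d4; compose those maps.
y1: after 2 affine steps, its disk has center (-1/4, 7/36), radius 1/45
y4: after 2 affine steps, its disk has center (-1/4, 1/4), radius 1/45
y2: after 2 affine steps, its disk has center (11/24, 1/4), radius 1/96
y5: after 3 affine steps, its disk has center (43/80, 31/120), radius 1/720
y3: after 3 affine steps, its disk has center (8/15, 29/120), radius 1/600

y1: center (-1/4, 7/36), radius 1/45; y2: center (11/24, 1/4), radius 1/96; y3: center (8/15, 29/120), radius 1/600; y4: center (-1/4, 1/4), radius 1/45; y5: center (43/80, 31/120), radius 1/720


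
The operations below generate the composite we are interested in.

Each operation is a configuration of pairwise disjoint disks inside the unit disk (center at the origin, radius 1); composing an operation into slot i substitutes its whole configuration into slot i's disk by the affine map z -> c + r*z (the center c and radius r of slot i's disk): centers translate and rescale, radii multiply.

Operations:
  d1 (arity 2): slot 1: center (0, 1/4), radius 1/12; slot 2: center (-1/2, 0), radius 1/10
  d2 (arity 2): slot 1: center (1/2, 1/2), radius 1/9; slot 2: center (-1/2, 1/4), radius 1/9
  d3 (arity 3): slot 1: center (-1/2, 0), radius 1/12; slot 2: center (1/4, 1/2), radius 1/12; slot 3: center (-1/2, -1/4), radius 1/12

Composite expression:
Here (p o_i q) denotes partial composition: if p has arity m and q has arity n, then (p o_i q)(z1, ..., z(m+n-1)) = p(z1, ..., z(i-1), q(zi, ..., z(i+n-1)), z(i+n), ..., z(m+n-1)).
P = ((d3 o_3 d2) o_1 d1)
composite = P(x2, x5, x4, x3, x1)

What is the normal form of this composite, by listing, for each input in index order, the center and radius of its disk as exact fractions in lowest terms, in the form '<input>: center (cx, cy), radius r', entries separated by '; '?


x1: center (-13/24, -11/48), radius 1/108; x2: center (-1/2, 1/48), radius 1/144; x3: center (-11/24, -5/24), radius 1/108; x4: center (1/4, 1/2), radius 1/12; x5: center (-13/24, 0), radius 1/120

Nesting under d3 composes maps z -> c + r*z down each x-path.
for x2, the 2-step affine chain lands on center (-1/2, 1/48), radius 1/144
for x5, the 2-step affine chain lands on center (-13/24, 0), radius 1/120
for x4, the 1-step affine chain lands on center (1/4, 1/2), radius 1/12
for x3, the 2-step affine chain lands on center (-11/24, -5/24), radius 1/108
for x1, the 2-step affine chain lands on center (-13/24, -11/48), radius 1/108


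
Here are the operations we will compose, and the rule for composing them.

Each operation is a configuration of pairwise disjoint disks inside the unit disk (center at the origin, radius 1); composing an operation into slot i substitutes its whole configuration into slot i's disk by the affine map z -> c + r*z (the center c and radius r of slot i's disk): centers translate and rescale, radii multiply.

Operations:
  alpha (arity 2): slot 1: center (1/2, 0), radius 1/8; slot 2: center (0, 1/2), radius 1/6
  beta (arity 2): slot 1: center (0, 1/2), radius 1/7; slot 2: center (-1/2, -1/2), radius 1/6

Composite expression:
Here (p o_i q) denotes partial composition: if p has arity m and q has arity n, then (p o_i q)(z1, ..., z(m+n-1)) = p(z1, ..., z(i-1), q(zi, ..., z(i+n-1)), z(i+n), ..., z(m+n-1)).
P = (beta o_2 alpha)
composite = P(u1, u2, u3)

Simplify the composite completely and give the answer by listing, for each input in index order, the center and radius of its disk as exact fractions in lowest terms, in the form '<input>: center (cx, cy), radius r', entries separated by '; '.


u1: center (0, 1/2), radius 1/7; u2: center (-5/12, -1/2), radius 1/48; u3: center (-1/2, -5/12), radius 1/36

Only the slot chain above each u matters under beta; compose those maps.
input u1: applying the 1 nested substitution gives center (0, 1/2), radius 1/7
input u2: applying the 2 nested substitutions gives center (-5/12, -1/2), radius 1/48
input u3: applying the 2 nested substitutions gives center (-1/2, -5/12), radius 1/36


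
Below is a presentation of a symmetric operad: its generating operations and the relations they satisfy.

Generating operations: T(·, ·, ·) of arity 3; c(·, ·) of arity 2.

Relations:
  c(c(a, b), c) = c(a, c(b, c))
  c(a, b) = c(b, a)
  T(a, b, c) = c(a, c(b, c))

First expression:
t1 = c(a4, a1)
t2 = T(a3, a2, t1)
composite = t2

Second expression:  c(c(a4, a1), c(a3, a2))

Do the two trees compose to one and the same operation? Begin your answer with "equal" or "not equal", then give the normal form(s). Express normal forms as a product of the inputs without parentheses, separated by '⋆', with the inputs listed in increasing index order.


equal — both sides give a1 ⋆ a2 ⋆ a3 ⋆ a4

Reducing the first expression gives a1 ⋆ a2 ⋆ a3 ⋆ a4
Reducing the second expression gives a1 ⋆ a2 ⋆ a3 ⋆ a4
Same normal form: equal.


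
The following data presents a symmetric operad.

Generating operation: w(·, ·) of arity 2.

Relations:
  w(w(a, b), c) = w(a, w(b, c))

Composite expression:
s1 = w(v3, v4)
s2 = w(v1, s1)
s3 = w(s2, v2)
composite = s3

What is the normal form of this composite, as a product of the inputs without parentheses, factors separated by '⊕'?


v1 ⊕ v3 ⊕ v4 ⊕ v2

Key point: w is associative — brackets drop, the v-order remains.
w(v3, v4) flattens to v3 ⊕ v4
w(v1, w(v3, v4)) flattens to v1 ⊕ v3 ⊕ v4
w(w(v1, w(v3, v4)), v2) flattens to v1 ⊕ v3 ⊕ v4 ⊕ v2


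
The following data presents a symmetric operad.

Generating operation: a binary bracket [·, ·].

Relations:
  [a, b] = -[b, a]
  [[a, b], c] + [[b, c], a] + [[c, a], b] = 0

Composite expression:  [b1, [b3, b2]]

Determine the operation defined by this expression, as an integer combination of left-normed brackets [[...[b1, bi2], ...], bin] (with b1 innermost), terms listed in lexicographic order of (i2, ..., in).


-[[b1, b2], b3] + [[b1, b3], b2]

A multilinear Lie element is pinned by b1-initial words (b1 innermost).
Composite bracket: [b1, [b3, b2]]
Applying ab - ba throughout gives 4 signed words (2^2 = 4).
The b1-initial words carry the normal form:
  b1b2b3 (sign -1) contributes -[[b1, b2], b3]
  b1b3b2 (sign +1) contributes +[[b1, b3], b2]


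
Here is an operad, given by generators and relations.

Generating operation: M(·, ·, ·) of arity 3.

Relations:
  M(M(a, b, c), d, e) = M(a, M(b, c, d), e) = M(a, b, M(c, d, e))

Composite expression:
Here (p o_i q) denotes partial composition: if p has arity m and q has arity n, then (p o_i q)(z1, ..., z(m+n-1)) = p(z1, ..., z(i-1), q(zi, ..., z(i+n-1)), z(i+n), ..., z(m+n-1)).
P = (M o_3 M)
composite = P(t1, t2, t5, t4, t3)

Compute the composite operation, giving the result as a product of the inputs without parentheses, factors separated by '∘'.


t1 ∘ t2 ∘ t5 ∘ t4 ∘ t3

All parenthesizations of M agree; list the t-inputs left to right.
M(t5, t4, t3) flattens to t5 ∘ t4 ∘ t3
M(t1, t2, M(t5, t4, t3)) flattens to t1 ∘ t2 ∘ t5 ∘ t4 ∘ t3


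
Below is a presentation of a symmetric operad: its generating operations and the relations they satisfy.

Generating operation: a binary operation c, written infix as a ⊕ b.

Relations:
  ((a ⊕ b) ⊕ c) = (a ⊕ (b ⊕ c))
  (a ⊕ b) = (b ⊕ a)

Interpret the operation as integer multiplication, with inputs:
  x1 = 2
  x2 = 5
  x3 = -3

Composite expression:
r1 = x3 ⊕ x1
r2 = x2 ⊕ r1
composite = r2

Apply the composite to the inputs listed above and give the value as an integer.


-30


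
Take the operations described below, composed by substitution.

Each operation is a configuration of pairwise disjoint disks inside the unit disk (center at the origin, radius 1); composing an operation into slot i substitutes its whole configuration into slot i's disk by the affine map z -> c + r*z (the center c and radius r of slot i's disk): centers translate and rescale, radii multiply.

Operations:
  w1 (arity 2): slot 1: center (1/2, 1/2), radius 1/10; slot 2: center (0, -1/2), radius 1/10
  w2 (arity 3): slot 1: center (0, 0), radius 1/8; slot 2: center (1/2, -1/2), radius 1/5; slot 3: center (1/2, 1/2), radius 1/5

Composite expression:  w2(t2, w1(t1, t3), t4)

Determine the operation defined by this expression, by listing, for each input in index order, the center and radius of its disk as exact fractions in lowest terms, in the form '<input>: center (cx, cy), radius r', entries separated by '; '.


t1: center (3/5, -2/5), radius 1/50; t2: center (0, 0), radius 1/8; t3: center (1/2, -3/5), radius 1/50; t4: center (1/2, 1/2), radius 1/5

Nesting under w2 composes maps z -> c + r*z down each t-path.
tracing t2 down its 1-map path: center (0, 0), radius 1/8
tracing t1 down its 2-map path: center (3/5, -2/5), radius 1/50
tracing t3 down its 2-map path: center (1/2, -3/5), radius 1/50
tracing t4 down its 1-map path: center (1/2, 1/2), radius 1/5


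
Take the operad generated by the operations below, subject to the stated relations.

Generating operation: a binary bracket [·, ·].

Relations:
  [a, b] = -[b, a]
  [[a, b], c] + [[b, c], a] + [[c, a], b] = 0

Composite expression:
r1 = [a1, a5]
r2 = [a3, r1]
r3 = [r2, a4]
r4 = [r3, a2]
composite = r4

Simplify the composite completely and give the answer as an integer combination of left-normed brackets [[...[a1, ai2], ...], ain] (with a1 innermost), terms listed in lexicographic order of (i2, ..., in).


Antisymmetry and Jacobi reduce to a1-anchored left-normed brackets.
Composite bracket: [[[a3, [a1, a5]], a4], a2]
The bracket unfolds into 16 signed words via [a, b] = ab - ba (2^4 = 16).
Words beginning with a1 determine it all:
  sign of a1a5a3a4a2 is -1, so it contributes -[[[[a1, a5], a3], a4], a2]

-[[[[a1, a5], a3], a4], a2]


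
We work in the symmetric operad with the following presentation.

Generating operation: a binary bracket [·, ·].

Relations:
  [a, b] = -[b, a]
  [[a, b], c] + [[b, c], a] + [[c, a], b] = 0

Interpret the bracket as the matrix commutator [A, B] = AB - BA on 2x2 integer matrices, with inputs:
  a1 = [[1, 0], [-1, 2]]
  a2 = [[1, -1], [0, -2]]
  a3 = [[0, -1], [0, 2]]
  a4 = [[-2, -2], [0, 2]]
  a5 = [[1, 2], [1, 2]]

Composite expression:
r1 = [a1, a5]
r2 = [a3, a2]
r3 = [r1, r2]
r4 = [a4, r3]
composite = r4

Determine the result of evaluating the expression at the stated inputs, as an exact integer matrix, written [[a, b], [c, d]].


[[0, -120], [0, 0]]

[a1, a5] = [[2, -2], [2, -2]]
[a3, a2] = [[0, 5], [0, 0]]
[[a1, a5], [a3, a2]] = [[-10, 20], [0, 10]]
[a4, [[a1, a5], [a3, a2]]] = [[0, -120], [0, 0]]


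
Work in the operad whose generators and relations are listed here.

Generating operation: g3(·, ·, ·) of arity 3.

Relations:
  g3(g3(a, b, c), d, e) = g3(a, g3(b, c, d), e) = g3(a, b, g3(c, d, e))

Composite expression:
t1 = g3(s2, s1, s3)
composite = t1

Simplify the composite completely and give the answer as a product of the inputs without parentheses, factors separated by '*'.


s2 * s1 * s3

Associativity of g3 dissolves the nesting; only the s-input order survives.
g3(s2, s1, s3) linearizes to s2 * s1 * s3


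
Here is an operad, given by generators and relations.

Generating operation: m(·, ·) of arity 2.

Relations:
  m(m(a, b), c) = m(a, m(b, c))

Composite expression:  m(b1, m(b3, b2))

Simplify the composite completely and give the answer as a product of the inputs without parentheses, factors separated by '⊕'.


Associativity of m dissolves the nesting; only the b-input order survives.
m(b3, b2) reduces to b3 ⊕ b2
m(b1, m(b3, b2)) reduces to b1 ⊕ b3 ⊕ b2

b1 ⊕ b3 ⊕ b2


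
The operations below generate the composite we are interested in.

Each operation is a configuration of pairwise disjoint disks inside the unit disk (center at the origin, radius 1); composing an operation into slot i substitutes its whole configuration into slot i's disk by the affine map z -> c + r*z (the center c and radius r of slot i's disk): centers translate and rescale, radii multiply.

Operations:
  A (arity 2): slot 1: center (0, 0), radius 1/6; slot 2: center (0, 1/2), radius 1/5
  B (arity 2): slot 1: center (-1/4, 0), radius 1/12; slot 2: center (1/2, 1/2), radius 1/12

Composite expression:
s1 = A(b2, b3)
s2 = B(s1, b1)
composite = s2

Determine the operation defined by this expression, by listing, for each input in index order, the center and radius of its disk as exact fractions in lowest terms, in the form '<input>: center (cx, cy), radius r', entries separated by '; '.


b1: center (1/2, 1/2), radius 1/12; b2: center (-1/4, 0), radius 1/72; b3: center (-1/4, 1/24), radius 1/60

Nesting under B composes maps z -> c + r*z down each b-path.
input b2: composing its 2 substitution steps yields center (-1/4, 0), radius 1/72
input b3: composing its 2 substitution steps yields center (-1/4, 1/24), radius 1/60
input b1: composing its 1 substitution step yields center (1/2, 1/2), radius 1/12


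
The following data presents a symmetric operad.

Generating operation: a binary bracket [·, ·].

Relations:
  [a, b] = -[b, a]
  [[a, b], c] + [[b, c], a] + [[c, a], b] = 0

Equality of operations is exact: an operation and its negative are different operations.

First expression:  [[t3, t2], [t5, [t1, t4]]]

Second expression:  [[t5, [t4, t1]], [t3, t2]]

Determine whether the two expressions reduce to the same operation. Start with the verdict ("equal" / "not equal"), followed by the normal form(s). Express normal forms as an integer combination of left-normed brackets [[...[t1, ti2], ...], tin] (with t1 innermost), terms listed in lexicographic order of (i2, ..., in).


equal — both sides give -[[[[t1, t4], t5], t2], t3] + [[[[t1, t4], t5], t3], t2]

The first expression, normalized: -[[[[t1, t4], t5], t2], t3] + [[[[t1, t4], t5], t3], t2]
The second expression, normalized: -[[[[t1, t4], t5], t2], t3] + [[[[t1, t4], t5], t3], t2]
The normal forms match — equal.


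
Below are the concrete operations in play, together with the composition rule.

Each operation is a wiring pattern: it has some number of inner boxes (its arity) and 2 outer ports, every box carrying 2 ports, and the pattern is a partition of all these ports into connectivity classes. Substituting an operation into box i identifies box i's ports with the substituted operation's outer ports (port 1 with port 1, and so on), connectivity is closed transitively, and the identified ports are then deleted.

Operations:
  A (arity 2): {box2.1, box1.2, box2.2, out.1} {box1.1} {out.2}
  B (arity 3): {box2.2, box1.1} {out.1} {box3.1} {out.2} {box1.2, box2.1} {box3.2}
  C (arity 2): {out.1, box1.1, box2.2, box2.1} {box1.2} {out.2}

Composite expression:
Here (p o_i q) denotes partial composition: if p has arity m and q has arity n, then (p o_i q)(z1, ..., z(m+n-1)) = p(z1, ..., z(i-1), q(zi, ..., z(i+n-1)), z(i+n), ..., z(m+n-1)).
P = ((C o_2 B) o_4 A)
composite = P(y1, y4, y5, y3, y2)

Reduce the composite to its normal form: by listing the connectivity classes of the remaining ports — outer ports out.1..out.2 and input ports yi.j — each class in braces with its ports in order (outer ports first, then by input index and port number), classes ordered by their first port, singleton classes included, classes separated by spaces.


Reachability decides: close wires over C-identified ports.
A over (y3, y2) gives {out.1, y2.1, y2.2, y3.2} {out.2} {y3.1}, out.j being that stage's outer ports
B over (y4, y5, y3, y2) gives {out.1} {out.2} {y2.1, y2.2, y3.2} {y3.1} {y4.1, y5.2} {y4.2, y5.1}, out.j being that stage's outer ports
C over (y1, y4, y5, y3, y2) gives {out.1, y1.1} {out.2} {y1.2} {y2.1, y2.2, y3.2} {y3.1} {y4.1, y5.2} {y4.2, y5.1}, out.j being that stage's outer ports

{out.1, y1.1} {out.2} {y1.2} {y2.1, y2.2, y3.2} {y3.1} {y4.1, y5.2} {y4.2, y5.1}
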